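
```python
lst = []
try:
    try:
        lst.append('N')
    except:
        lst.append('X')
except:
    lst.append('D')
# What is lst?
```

Step-by-step execution trace:
1. Inner try: `lst.append('N')` → lst = ['N']. No exception raised.
2. Inner `except` is skipped.
3. Inner try completes normally; outer `except` is skipped.
Result: ['N']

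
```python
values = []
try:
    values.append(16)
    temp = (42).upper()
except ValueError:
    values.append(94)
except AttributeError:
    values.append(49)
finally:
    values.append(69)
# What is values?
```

Step-by-step execution trace:
1. try: `values.append(16)` → values = [16].
2. `temp = (42).upper()` raises AttributeError.
3. `except ValueError` does not match AttributeError; skipped.
4. `except AttributeError` matches → `values.append(49)` → values = [16, 49].
5. finally always runs: `values.append(69)` → values = [16, 49, 69].
Result: [16, 49, 69]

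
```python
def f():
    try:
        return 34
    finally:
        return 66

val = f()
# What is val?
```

Step-by-step execution trace:
1. `f()` enters try: `return 34` sets pending return value 34.
2. Before returning, `finally: return 66` runs and overrides the pending return.
3. f() returns 66 → val = 66.
Result: 66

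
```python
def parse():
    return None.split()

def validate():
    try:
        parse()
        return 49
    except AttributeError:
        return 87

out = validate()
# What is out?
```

Step-by-step execution trace:
1. `validate()` calls `parse()`.
2. `parse()` evaluates `None.split()`, which raises AttributeError; it propagates to the caller.
3. `return 49` is not reached.
4. `except AttributeError` in validate matches → returns 87.
5. out = 87.
Result: 87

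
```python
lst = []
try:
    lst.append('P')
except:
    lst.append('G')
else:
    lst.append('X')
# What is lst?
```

Step-by-step execution trace:
1. try: `lst.append('P')` → lst = ['P']. No exception raised.
2. `except` is skipped.
3. `else` runs (try completed without exception): `lst.append('X')` → lst = ['P', 'X'].
Result: ['P', 'X']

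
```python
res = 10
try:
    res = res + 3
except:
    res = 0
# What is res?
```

Step-by-step execution trace:
1. res starts at 10.
2. try: `res = res + 3` → res = 13. No exception raised.
3. `except` is skipped.
Result: 13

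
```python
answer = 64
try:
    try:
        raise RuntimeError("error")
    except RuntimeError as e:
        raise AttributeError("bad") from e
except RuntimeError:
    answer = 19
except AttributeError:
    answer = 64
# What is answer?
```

Step-by-step execution trace:
1. Inner try raises RuntimeError; inner `except RuntimeError as e` catches it.
2. `raise AttributeError(...) from e` raises AttributeError (RuntimeError is attached as __cause__, but only AttributeError is active).
3. Outer `except RuntimeError` does not match AttributeError; skipped.
4. Outer `except AttributeError` matches → answer = 64.
Result: 64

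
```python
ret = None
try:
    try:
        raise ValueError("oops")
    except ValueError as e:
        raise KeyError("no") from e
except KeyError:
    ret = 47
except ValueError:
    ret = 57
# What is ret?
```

Step-by-step execution trace:
1. Inner try raises ValueError; inner `except ValueError as e` catches it.
2. `raise KeyError(...) from e` raises KeyError (ValueError is attached as __cause__, but only KeyError is active).
3. Outer `except KeyError` matches → ret = 47.
4. `except ValueError` is not reached.
Result: 47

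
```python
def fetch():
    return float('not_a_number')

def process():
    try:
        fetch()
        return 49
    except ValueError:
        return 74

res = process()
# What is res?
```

Step-by-step execution trace:
1. `process()` calls `fetch()`.
2. `fetch()` evaluates `float('not_a_number')`, which raises ValueError; it propagates to the caller.
3. `return 49` is not reached.
4. `except ValueError` in process matches → returns 74.
5. res = 74.
Result: 74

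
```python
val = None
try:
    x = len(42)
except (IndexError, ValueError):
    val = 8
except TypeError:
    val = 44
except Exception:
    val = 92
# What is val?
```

Step-by-step execution trace:
1. `x = len(42)` raises TypeError.
2. `except (IndexError, ValueError)` does not match TypeError; skipped.
3. `except TypeError` matches (exact type match) → val = 44.
4. `except Exception` is not reached.
Result: 44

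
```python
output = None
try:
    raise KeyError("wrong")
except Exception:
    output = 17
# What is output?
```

Step-by-step execution trace:
1. `raise KeyError(...)` raises KeyError.
2. `except Exception` matches (KeyError is a subclass of Exception) → output = 17.
Result: 17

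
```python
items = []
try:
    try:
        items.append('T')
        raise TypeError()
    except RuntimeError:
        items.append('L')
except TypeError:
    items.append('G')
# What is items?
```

Step-by-step execution trace:
1. Inner try: `items.append('T')` → items = ['T'].
2. `raise TypeError()` raises TypeError.
3. Inner `except RuntimeError` does not match TypeError; exception propagates to outer try.
4. Outer `except TypeError` matches → `items.append('G')` → items = ['T', 'G'].
Result: ['T', 'G']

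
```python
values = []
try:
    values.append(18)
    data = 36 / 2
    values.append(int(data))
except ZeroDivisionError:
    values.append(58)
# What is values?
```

Step-by-step execution trace:
1. try: `values.append(18)` → values = [18].
2. `data = 36 / 2` → data = 18.0. No exception raised.
3. `values.append(int(data))` → values = [18, 18].
4. `except ZeroDivisionError` is skipped (no exception was raised).
Result: [18, 18]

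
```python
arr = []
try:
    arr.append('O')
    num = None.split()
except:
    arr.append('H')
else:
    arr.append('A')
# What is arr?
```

Step-by-step execution trace:
1. try: `arr.append('O')` → arr = ['O'].
2. `num = None.split()` raises AttributeError.
3. bare `except` matches → `arr.append('H')` → arr = ['O', 'H'].
4. `else` is skipped (an exception was raised).
Result: ['O', 'H']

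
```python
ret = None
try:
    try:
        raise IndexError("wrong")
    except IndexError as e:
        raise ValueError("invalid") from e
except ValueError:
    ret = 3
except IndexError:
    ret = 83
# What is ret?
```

Step-by-step execution trace:
1. Inner try raises IndexError; inner `except IndexError as e` catches it.
2. `raise ValueError(...) from e` raises ValueError (IndexError is attached as __cause__, but only ValueError is active).
3. Outer `except ValueError` matches → ret = 3.
4. `except IndexError` is not reached.
Result: 3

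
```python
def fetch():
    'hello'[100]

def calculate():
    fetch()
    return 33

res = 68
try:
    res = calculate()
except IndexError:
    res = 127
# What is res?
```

Step-by-step execution trace:
1. res starts at 68.
2. try: `calculate()` calls `fetch()`.
3. `fetch()` evaluates `'hello'[100]`, which raises IndexError; it propagates through calculate (uncaught).
4. `return 33` in calculate is not reached; the assignment to res does not complete.
5. `except IndexError` matches → res = 127.
Result: 127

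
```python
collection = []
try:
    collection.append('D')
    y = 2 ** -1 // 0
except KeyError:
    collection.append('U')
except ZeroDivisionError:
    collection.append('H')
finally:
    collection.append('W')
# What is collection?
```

Step-by-step execution trace:
1. try: `collection.append('D')` → collection = ['D'].
2. `y = 2 ** -1 // 0` raises ZeroDivisionError.
3. `except KeyError` does not match ZeroDivisionError; skipped.
4. `except ZeroDivisionError` matches → `collection.append('H')` → collection = ['D', 'H'].
5. finally always runs: `collection.append('W')` → collection = ['D', 'H', 'W'].
Result: ['D', 'H', 'W']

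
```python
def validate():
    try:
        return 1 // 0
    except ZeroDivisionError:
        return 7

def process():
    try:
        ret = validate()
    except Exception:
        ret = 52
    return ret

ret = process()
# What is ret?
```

Step-by-step execution trace:
1. `process()` calls `validate()`.
2. In validate: `1 // 0` raises ZeroDivisionError; `except ZeroDivisionError` catches it → returns 7.
3. In process: `ret = validate()` → ret = 7. No exception reaches process.
4. `except Exception` is skipped; process returns 7.
5. ret = 7.
Result: 7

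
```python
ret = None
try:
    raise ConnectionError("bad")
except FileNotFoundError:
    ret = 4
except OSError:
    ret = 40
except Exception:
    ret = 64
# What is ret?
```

Step-by-step execution trace:
1. `raise ConnectionError(...)` raises ConnectionError.
2. `except FileNotFoundError` does not match (ConnectionError is not a subclass of FileNotFoundError); skipped.
3. `except OSError` matches (ConnectionError is a subclass of OSError) → ret = 40.
4. `except Exception` is not reached.
Result: 40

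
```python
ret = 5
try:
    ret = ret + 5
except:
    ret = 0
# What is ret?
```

Step-by-step execution trace:
1. ret starts at 5.
2. try: `ret = ret + 5` → ret = 10. No exception raised.
3. `except` is skipped.
Result: 10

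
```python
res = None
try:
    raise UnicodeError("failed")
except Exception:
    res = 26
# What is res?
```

Step-by-step execution trace:
1. `raise UnicodeError(...)` raises UnicodeError.
2. `except Exception` matches (UnicodeError is a subclass of Exception) → res = 26.
Result: 26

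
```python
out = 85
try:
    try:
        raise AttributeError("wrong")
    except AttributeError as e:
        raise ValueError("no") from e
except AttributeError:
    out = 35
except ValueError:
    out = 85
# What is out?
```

Step-by-step execution trace:
1. Inner try raises AttributeError; inner `except AttributeError as e` catches it.
2. `raise ValueError(...) from e` raises ValueError (AttributeError is attached as __cause__, but only ValueError is active).
3. Outer `except AttributeError` does not match ValueError; skipped.
4. Outer `except ValueError` matches → out = 85.
Result: 85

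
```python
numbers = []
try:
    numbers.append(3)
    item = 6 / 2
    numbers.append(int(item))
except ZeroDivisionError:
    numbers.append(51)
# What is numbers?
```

Step-by-step execution trace:
1. try: `numbers.append(3)` → numbers = [3].
2. `item = 6 / 2` → item = 3.0. No exception raised.
3. `numbers.append(int(item))` → numbers = [3, 3].
4. `except ZeroDivisionError` is skipped (no exception was raised).
Result: [3, 3]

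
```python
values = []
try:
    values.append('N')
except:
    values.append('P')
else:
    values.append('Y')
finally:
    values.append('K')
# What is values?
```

Step-by-step execution trace:
1. try: `values.append('N')` → values = ['N']. No exception raised.
2. `except` is skipped.
3. `else` runs: `values.append('Y')` → values = ['N', 'Y'].
4. `finally` always runs: `values.append('K')` → values = ['N', 'Y', 'K'].
Result: ['N', 'Y', 'K']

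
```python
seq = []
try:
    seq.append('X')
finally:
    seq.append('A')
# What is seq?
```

Step-by-step execution trace:
1. try: `seq.append('X')` → seq = ['X'].
2. The try body completes without raising.
3. finally always runs: `seq.append('A')` → seq = ['X', 'A'].
Result: ['X', 'A']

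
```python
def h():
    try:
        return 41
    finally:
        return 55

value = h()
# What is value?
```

Step-by-step execution trace:
1. `h()` enters try: `return 41` sets pending return value 41.
2. Before returning, `finally: return 55` runs and overrides the pending return.
3. h() returns 55 → value = 55.
Result: 55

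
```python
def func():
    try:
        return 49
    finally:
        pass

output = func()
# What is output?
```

Step-by-step execution trace:
1. `func()` enters try: `return 49` sets pending return value 49.
2. Before returning, `finally: pass` runs (no effect).
3. func() returns 49 → output = 49.
Result: 49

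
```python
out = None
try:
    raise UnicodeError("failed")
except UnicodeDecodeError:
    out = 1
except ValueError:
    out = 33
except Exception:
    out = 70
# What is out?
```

Step-by-step execution trace:
1. `raise UnicodeError(...)` raises UnicodeError.
2. `except UnicodeDecodeError` does not match (UnicodeError is not a subclass of UnicodeDecodeError); skipped.
3. `except ValueError` matches (UnicodeError is a subclass of ValueError) → out = 33.
4. `except Exception` is not reached.
Result: 33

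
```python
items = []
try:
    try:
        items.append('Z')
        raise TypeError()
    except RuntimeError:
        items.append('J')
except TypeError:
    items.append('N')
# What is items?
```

Step-by-step execution trace:
1. Inner try: `items.append('Z')` → items = ['Z'].
2. `raise TypeError()` raises TypeError.
3. Inner `except RuntimeError` does not match TypeError; exception propagates to outer try.
4. Outer `except TypeError` matches → `items.append('N')` → items = ['Z', 'N'].
Result: ['Z', 'N']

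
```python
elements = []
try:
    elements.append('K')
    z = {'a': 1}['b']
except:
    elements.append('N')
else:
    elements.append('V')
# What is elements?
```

Step-by-step execution trace:
1. try: `elements.append('K')` → elements = ['K'].
2. `z = {'a': 1}['b']` raises KeyError.
3. bare `except` matches → `elements.append('N')` → elements = ['K', 'N'].
4. `else` is skipped (an exception was raised).
Result: ['K', 'N']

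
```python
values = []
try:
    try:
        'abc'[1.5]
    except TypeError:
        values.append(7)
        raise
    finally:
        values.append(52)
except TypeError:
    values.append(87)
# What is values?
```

Step-by-step execution trace:
1. Inner try: `'abc'[1.5]` raises TypeError.
2. Inner `except TypeError` matches → `values.append(7)` → values = [7].
3. bare `raise` re-raises TypeError.
4. Inner `finally` runs during unwinding: `values.append(52)` → values = [7, 52].
5. Outer `except TypeError` matches → `values.append(87)` → values = [7, 52, 87].
Result: [7, 52, 87]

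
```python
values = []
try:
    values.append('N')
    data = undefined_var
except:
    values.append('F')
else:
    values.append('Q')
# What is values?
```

Step-by-step execution trace:
1. try: `values.append('N')` → values = ['N'].
2. `data = undefined_var` raises NameError.
3. bare `except` matches → `values.append('F')` → values = ['N', 'F'].
4. `else` is skipped (an exception was raised).
Result: ['N', 'F']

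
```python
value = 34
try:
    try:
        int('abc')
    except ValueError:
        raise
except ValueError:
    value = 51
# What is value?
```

Step-by-step execution trace:
1. Inner try: `int('abc')` raises ValueError.
2. Inner `except ValueError` matches; bare `raise` re-raises the same ValueError.
3. Outer `except ValueError` matches → value = 51.
Result: 51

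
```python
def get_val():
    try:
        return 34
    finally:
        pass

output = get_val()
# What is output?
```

Step-by-step execution trace:
1. `get_val()` enters try: `return 34` sets pending return value 34.
2. Before returning, `finally: pass` runs (no effect).
3. get_val() returns 34 → output = 34.
Result: 34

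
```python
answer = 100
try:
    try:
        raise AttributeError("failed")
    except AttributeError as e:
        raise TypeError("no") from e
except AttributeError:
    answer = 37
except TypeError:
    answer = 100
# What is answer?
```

Step-by-step execution trace:
1. Inner try raises AttributeError; inner `except AttributeError as e` catches it.
2. `raise TypeError(...) from e` raises TypeError (AttributeError is attached as __cause__, but only TypeError is active).
3. Outer `except AttributeError` does not match TypeError; skipped.
4. Outer `except TypeError` matches → answer = 100.
Result: 100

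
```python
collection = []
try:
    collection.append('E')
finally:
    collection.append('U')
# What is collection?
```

Step-by-step execution trace:
1. try: `collection.append('E')` → collection = ['E'].
2. The try body completes without raising.
3. finally always runs: `collection.append('U')` → collection = ['E', 'U'].
Result: ['E', 'U']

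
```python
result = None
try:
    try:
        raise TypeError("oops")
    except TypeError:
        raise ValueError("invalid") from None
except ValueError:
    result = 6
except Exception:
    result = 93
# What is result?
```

Step-by-step execution trace:
1. Inner try raises TypeError; inner `except TypeError` catches it.
2. `raise ValueError(...) from None` raises ValueError (from None suppresses __context__, but the active exception is still ValueError).
3. Outer `except ValueError` matches → result = 6.
4. `except Exception` is not reached.
Result: 6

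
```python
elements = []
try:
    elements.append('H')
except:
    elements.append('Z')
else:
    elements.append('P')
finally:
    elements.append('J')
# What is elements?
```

Step-by-step execution trace:
1. try: `elements.append('H')` → elements = ['H']. No exception raised.
2. `except` is skipped.
3. `else` runs: `elements.append('P')` → elements = ['H', 'P'].
4. `finally` always runs: `elements.append('J')` → elements = ['H', 'P', 'J'].
Result: ['H', 'P', 'J']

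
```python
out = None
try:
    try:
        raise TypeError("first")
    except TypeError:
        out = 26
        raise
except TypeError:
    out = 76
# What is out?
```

Step-by-step execution trace:
1. Inner try: `raise TypeError("first")` raises TypeError.
2. Inner `except TypeError` matches → out = 26.
3. bare `raise` re-raises the same TypeError.
4. Outer `except TypeError` matches → out = 76.
Result: 76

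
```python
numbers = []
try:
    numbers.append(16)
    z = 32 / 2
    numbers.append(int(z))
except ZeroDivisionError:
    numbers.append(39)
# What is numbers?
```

Step-by-step execution trace:
1. try: `numbers.append(16)` → numbers = [16].
2. `z = 32 / 2` → z = 16.0. No exception raised.
3. `numbers.append(int(z))` → numbers = [16, 16].
4. `except ZeroDivisionError` is skipped (no exception was raised).
Result: [16, 16]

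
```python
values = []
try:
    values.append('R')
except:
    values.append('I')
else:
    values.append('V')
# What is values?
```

Step-by-step execution trace:
1. try: `values.append('R')` → values = ['R']. No exception raised.
2. `except` is skipped.
3. `else` runs (try completed without exception): `values.append('V')` → values = ['R', 'V'].
Result: ['R', 'V']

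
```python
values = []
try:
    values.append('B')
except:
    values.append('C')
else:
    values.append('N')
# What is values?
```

Step-by-step execution trace:
1. try: `values.append('B')` → values = ['B']. No exception raised.
2. `except` is skipped.
3. `else` runs (try completed without exception): `values.append('N')` → values = ['B', 'N'].
Result: ['B', 'N']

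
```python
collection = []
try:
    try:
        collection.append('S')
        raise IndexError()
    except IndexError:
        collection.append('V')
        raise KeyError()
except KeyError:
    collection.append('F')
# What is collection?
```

Step-by-step execution trace:
1. Inner try: `collection.append('S')` → collection = ['S'].
2. `raise IndexError()` raises IndexError.
3. Inner `except IndexError` matches → `collection.append('V')` → collection = ['S', 'V'].
4. `raise KeyError()` raises KeyError; propagates to outer try.
5. Outer `except KeyError` matches → `collection.append('F')` → collection = ['S', 'V', 'F'].
Result: ['S', 'V', 'F']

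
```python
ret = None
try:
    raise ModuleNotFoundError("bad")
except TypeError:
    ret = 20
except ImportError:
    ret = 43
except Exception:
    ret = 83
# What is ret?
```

Step-by-step execution trace:
1. `raise ModuleNotFoundError(...)` raises ModuleNotFoundError.
2. `except TypeError` does not match (ModuleNotFoundError is not a subclass of TypeError); skipped.
3. `except ImportError` matches (ModuleNotFoundError is a subclass of ImportError) → ret = 43.
4. `except Exception` is not reached.
Result: 43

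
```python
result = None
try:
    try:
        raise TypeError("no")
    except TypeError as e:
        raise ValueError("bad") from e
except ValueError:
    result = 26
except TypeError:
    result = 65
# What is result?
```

Step-by-step execution trace:
1. Inner try raises TypeError; inner `except TypeError as e` catches it.
2. `raise ValueError(...) from e` raises ValueError (TypeError is attached as __cause__, but only ValueError is active).
3. Outer `except ValueError` matches → result = 26.
4. `except TypeError` is not reached.
Result: 26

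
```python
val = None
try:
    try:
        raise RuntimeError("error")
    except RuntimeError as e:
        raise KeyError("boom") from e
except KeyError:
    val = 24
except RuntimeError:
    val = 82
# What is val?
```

Step-by-step execution trace:
1. Inner try raises RuntimeError; inner `except RuntimeError as e` catches it.
2. `raise KeyError(...) from e` raises KeyError (RuntimeError is attached as __cause__, but only KeyError is active).
3. Outer `except KeyError` matches → val = 24.
4. `except RuntimeError` is not reached.
Result: 24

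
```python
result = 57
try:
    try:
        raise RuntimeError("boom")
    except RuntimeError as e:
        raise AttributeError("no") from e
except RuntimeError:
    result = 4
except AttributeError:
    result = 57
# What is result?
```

Step-by-step execution trace:
1. Inner try raises RuntimeError; inner `except RuntimeError as e` catches it.
2. `raise AttributeError(...) from e` raises AttributeError (RuntimeError is attached as __cause__, but only AttributeError is active).
3. Outer `except RuntimeError` does not match AttributeError; skipped.
4. Outer `except AttributeError` matches → result = 57.
Result: 57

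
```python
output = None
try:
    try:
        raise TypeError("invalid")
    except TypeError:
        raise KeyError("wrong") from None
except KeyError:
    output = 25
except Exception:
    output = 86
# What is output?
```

Step-by-step execution trace:
1. Inner try raises TypeError; inner `except TypeError` catches it.
2. `raise KeyError(...) from None` raises KeyError (from None suppresses __context__, but the active exception is still KeyError).
3. Outer `except KeyError` matches → output = 25.
4. `except Exception` is not reached.
Result: 25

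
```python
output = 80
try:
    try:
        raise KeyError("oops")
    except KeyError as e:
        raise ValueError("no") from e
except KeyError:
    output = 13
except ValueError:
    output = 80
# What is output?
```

Step-by-step execution trace:
1. Inner try raises KeyError; inner `except KeyError as e` catches it.
2. `raise ValueError(...) from e` raises ValueError (KeyError is attached as __cause__, but only ValueError is active).
3. Outer `except KeyError` does not match ValueError; skipped.
4. Outer `except ValueError` matches → output = 80.
Result: 80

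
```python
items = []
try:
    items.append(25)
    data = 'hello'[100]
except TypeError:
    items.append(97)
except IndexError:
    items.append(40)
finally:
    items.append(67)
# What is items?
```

Step-by-step execution trace:
1. try: `items.append(25)` → items = [25].
2. `data = 'hello'[100]` raises IndexError.
3. `except TypeError` does not match IndexError; skipped.
4. `except IndexError` matches → `items.append(40)` → items = [25, 40].
5. finally always runs: `items.append(67)` → items = [25, 40, 67].
Result: [25, 40, 67]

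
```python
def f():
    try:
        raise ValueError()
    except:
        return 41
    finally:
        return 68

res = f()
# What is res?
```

Step-by-step execution trace:
1. `f()` enters try: `raise ValueError()` raises ValueError.
2. bare `except` matches → `return 41` sets pending return value 41.
3. Before returning, `finally: return 68` runs and overrides the pending return.
4. f() returns 68 → res = 68.
Result: 68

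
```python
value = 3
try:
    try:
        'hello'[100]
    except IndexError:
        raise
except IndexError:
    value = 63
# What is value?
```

Step-by-step execution trace:
1. Inner try: `'hello'[100]` raises IndexError.
2. Inner `except IndexError` matches; bare `raise` re-raises the same IndexError.
3. Outer `except IndexError` matches → value = 63.
Result: 63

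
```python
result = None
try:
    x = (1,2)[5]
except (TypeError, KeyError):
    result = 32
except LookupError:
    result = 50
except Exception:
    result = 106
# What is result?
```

Step-by-step execution trace:
1. `x = (1,2)[5]` raises IndexError.
2. `except (TypeError, KeyError)` does not match IndexError; skipped.
3. `except LookupError` matches (IndexError is a subclass of LookupError) → result = 50.
4. `except Exception` is not reached.
Result: 50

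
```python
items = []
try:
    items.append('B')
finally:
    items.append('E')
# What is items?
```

Step-by-step execution trace:
1. try: `items.append('B')` → items = ['B'].
2. The try body completes without raising.
3. finally always runs: `items.append('E')` → items = ['B', 'E'].
Result: ['B', 'E']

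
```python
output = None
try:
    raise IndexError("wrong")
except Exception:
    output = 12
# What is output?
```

Step-by-step execution trace:
1. `raise IndexError(...)` raises IndexError.
2. `except Exception` matches (IndexError is a subclass of Exception) → output = 12.
Result: 12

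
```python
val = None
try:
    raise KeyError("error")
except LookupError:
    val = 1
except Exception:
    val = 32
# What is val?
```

Step-by-step execution trace:
1. `raise KeyError(...)` raises KeyError.
2. `except LookupError` matches (KeyError is a subclass of LookupError) → val = 1.
3. `except Exception` is not reached.
Result: 1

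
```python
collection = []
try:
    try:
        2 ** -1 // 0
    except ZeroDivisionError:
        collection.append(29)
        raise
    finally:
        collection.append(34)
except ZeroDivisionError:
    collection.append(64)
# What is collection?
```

Step-by-step execution trace:
1. Inner try: `2 ** -1 // 0` raises ZeroDivisionError.
2. Inner `except ZeroDivisionError` matches → `collection.append(29)` → collection = [29].
3. bare `raise` re-raises ZeroDivisionError.
4. Inner `finally` runs during unwinding: `collection.append(34)` → collection = [29, 34].
5. Outer `except ZeroDivisionError` matches → `collection.append(64)` → collection = [29, 34, 64].
Result: [29, 34, 64]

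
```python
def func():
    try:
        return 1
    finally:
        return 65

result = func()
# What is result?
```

Step-by-step execution trace:
1. `func()` enters try: `return 1` sets pending return value 1.
2. Before returning, `finally: return 65` runs and overrides the pending return.
3. func() returns 65 → result = 65.
Result: 65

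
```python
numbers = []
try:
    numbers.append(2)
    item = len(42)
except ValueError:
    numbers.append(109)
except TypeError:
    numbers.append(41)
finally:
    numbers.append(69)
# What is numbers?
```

Step-by-step execution trace:
1. try: `numbers.append(2)` → numbers = [2].
2. `item = len(42)` raises TypeError.
3. `except ValueError` does not match TypeError; skipped.
4. `except TypeError` matches → `numbers.append(41)` → numbers = [2, 41].
5. finally always runs: `numbers.append(69)` → numbers = [2, 41, 69].
Result: [2, 41, 69]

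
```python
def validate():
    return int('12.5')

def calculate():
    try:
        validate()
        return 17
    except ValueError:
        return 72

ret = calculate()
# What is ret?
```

Step-by-step execution trace:
1. `calculate()` calls `validate()`.
2. `validate()` evaluates `int('12.5')`, which raises ValueError; it propagates to the caller.
3. `return 17` is not reached.
4. `except ValueError` in calculate matches → returns 72.
5. ret = 72.
Result: 72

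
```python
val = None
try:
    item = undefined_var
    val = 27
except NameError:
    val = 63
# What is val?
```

Step-by-step execution trace:
1. `item = undefined_var` raises NameError.
2. `val = 27` is not reached.
3. `except NameError` matches → val = 63.
Result: 63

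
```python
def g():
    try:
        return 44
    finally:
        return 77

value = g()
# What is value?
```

Step-by-step execution trace:
1. `g()` enters try: `return 44` sets pending return value 44.
2. Before returning, `finally: return 77` runs and overrides the pending return.
3. g() returns 77 → value = 77.
Result: 77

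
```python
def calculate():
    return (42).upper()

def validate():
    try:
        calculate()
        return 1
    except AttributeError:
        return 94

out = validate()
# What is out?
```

Step-by-step execution trace:
1. `validate()` calls `calculate()`.
2. `calculate()` evaluates `(42).upper()`, which raises AttributeError; it propagates to the caller.
3. `return 1` is not reached.
4. `except AttributeError` in validate matches → returns 94.
5. out = 94.
Result: 94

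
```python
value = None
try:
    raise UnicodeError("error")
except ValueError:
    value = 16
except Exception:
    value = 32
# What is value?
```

Step-by-step execution trace:
1. `raise UnicodeError(...)` raises UnicodeError.
2. `except ValueError` matches (UnicodeError is a subclass of ValueError) → value = 16.
3. `except Exception` is not reached.
Result: 16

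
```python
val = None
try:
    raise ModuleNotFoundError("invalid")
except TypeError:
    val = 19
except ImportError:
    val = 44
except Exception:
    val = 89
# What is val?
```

Step-by-step execution trace:
1. `raise ModuleNotFoundError(...)` raises ModuleNotFoundError.
2. `except TypeError` does not match (ModuleNotFoundError is not a subclass of TypeError); skipped.
3. `except ImportError` matches (ModuleNotFoundError is a subclass of ImportError) → val = 44.
4. `except Exception` is not reached.
Result: 44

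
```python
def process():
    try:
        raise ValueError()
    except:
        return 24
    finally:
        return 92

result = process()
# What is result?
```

Step-by-step execution trace:
1. `process()` enters try: `raise ValueError()` raises ValueError.
2. bare `except` matches → `return 24` sets pending return value 24.
3. Before returning, `finally: return 92` runs and overrides the pending return.
4. process() returns 92 → result = 92.
Result: 92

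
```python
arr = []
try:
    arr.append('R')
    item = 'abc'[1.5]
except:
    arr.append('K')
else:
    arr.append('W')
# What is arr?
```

Step-by-step execution trace:
1. try: `arr.append('R')` → arr = ['R'].
2. `item = 'abc'[1.5]` raises TypeError.
3. bare `except` matches → `arr.append('K')` → arr = ['R', 'K'].
4. `else` is skipped (an exception was raised).
Result: ['R', 'K']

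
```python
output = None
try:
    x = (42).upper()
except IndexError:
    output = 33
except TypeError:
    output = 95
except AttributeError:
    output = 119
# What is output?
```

Step-by-step execution trace:
1. `x = (42).upper()` raises AttributeError.
2. `except IndexError` does not match AttributeError; skipped.
3. `except TypeError` does not match AttributeError; skipped.
4. `except AttributeError` matches → output = 119.
Result: 119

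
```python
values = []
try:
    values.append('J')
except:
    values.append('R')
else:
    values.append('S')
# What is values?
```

Step-by-step execution trace:
1. try: `values.append('J')` → values = ['J']. No exception raised.
2. `except` is skipped.
3. `else` runs (try completed without exception): `values.append('S')` → values = ['J', 'S'].
Result: ['J', 'S']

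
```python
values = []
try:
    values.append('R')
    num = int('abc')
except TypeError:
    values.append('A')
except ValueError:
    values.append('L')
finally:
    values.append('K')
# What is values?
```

Step-by-step execution trace:
1. try: `values.append('R')` → values = ['R'].
2. `num = int('abc')` raises ValueError.
3. `except TypeError` does not match ValueError; skipped.
4. `except ValueError` matches → `values.append('L')` → values = ['R', 'L'].
5. finally always runs: `values.append('K')` → values = ['R', 'L', 'K'].
Result: ['R', 'L', 'K']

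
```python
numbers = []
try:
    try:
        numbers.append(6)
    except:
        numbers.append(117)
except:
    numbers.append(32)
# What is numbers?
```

Step-by-step execution trace:
1. Inner try: `numbers.append(6)` → numbers = [6]. No exception raised.
2. Inner `except` is skipped.
3. Inner try completes normally; outer `except` is skipped.
Result: [6]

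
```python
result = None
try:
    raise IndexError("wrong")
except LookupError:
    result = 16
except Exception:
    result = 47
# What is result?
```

Step-by-step execution trace:
1. `raise IndexError(...)` raises IndexError.
2. `except LookupError` matches (IndexError is a subclass of LookupError) → result = 16.
3. `except Exception` is not reached.
Result: 16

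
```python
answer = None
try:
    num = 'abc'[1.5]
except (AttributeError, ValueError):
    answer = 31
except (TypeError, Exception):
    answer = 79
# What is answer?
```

Step-by-step execution trace:
1. `num = 'abc'[1.5]` raises TypeError.
2. `except (AttributeError, ValueError)` does not match TypeError; skipped.
3. `except (TypeError, Exception)` matches (TypeError is in the tuple) → answer = 79.
Result: 79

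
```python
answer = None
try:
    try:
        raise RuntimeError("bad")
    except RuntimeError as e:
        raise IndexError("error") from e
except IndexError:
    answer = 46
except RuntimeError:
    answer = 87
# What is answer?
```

Step-by-step execution trace:
1. Inner try raises RuntimeError; inner `except RuntimeError as e` catches it.
2. `raise IndexError(...) from e` raises IndexError (RuntimeError is attached as __cause__, but only IndexError is active).
3. Outer `except IndexError` matches → answer = 46.
4. `except RuntimeError` is not reached.
Result: 46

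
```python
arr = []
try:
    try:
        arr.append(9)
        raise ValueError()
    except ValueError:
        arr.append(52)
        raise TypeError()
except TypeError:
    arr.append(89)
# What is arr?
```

Step-by-step execution trace:
1. Inner try: `arr.append(9)` → arr = [9].
2. `raise ValueError()` raises ValueError.
3. Inner `except ValueError` matches → `arr.append(52)` → arr = [9, 52].
4. `raise TypeError()` raises TypeError; propagates to outer try.
5. Outer `except TypeError` matches → `arr.append(89)` → arr = [9, 52, 89].
Result: [9, 52, 89]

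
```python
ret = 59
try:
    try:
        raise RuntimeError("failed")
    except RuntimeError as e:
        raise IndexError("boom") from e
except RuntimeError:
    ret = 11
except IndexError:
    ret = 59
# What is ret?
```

Step-by-step execution trace:
1. Inner try raises RuntimeError; inner `except RuntimeError as e` catches it.
2. `raise IndexError(...) from e` raises IndexError (RuntimeError is attached as __cause__, but only IndexError is active).
3. Outer `except RuntimeError` does not match IndexError; skipped.
4. Outer `except IndexError` matches → ret = 59.
Result: 59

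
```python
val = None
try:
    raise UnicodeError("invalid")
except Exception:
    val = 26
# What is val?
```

Step-by-step execution trace:
1. `raise UnicodeError(...)` raises UnicodeError.
2. `except Exception` matches (UnicodeError is a subclass of Exception) → val = 26.
Result: 26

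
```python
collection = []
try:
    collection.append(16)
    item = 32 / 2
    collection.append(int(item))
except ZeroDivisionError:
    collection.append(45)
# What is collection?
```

Step-by-step execution trace:
1. try: `collection.append(16)` → collection = [16].
2. `item = 32 / 2` → item = 16.0. No exception raised.
3. `collection.append(int(item))` → collection = [16, 16].
4. `except ZeroDivisionError` is skipped (no exception was raised).
Result: [16, 16]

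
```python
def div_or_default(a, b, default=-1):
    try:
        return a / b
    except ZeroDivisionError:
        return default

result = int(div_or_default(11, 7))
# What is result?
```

Step-by-step execution trace:
1. `div_or_default(11, 7)` enters try: `return 11 / 7` → returns 1.5714285714285714. No exception raised.
2. `except ZeroDivisionError` is skipped.
3. `int(1.5714285714285714)` → 1 → result = 1.
Result: 1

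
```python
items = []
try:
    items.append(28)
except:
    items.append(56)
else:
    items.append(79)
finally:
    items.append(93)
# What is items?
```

Step-by-step execution trace:
1. try: `items.append(28)` → items = [28]. No exception raised.
2. `except` is skipped.
3. `else` runs: `items.append(79)` → items = [28, 79].
4. `finally` always runs: `items.append(93)` → items = [28, 79, 93].
Result: [28, 79, 93]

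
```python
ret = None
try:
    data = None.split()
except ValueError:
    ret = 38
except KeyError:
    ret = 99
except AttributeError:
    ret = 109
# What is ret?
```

Step-by-step execution trace:
1. `data = None.split()` raises AttributeError.
2. `except ValueError` does not match AttributeError; skipped.
3. `except KeyError` does not match AttributeError; skipped.
4. `except AttributeError` matches → ret = 109.
Result: 109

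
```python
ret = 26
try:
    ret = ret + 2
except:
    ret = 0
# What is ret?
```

Step-by-step execution trace:
1. ret starts at 26.
2. try: `ret = ret + 2` → ret = 28. No exception raised.
3. `except` is skipped.
Result: 28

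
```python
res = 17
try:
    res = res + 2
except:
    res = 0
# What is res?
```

Step-by-step execution trace:
1. res starts at 17.
2. try: `res = res + 2` → res = 19. No exception raised.
3. `except` is skipped.
Result: 19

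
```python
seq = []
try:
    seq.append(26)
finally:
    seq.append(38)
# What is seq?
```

Step-by-step execution trace:
1. try: `seq.append(26)` → seq = [26].
2. The try body completes without raising.
3. finally always runs: `seq.append(38)` → seq = [26, 38].
Result: [26, 38]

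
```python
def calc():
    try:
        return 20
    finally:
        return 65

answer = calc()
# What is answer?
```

Step-by-step execution trace:
1. `calc()` enters try: `return 20` sets pending return value 20.
2. Before returning, `finally: return 65` runs and overrides the pending return.
3. calc() returns 65 → answer = 65.
Result: 65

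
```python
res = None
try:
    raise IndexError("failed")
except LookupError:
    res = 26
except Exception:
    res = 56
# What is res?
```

Step-by-step execution trace:
1. `raise IndexError(...)` raises IndexError.
2. `except LookupError` matches (IndexError is a subclass of LookupError) → res = 26.
3. `except Exception` is not reached.
Result: 26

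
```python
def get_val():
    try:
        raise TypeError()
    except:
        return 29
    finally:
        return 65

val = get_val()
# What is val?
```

Step-by-step execution trace:
1. `get_val()` enters try: `raise TypeError()` raises TypeError.
2. bare `except` matches → `return 29` sets pending return value 29.
3. Before returning, `finally: return 65` runs and overrides the pending return.
4. get_val() returns 65 → val = 65.
Result: 65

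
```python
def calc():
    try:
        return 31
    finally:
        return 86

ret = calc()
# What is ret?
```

Step-by-step execution trace:
1. `calc()` enters try: `return 31` sets pending return value 31.
2. Before returning, `finally: return 86` runs and overrides the pending return.
3. calc() returns 86 → ret = 86.
Result: 86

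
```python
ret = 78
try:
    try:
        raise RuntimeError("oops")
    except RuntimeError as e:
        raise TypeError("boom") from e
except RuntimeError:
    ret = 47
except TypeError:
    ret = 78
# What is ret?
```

Step-by-step execution trace:
1. Inner try raises RuntimeError; inner `except RuntimeError as e` catches it.
2. `raise TypeError(...) from e` raises TypeError (RuntimeError is attached as __cause__, but only TypeError is active).
3. Outer `except RuntimeError` does not match TypeError; skipped.
4. Outer `except TypeError` matches → ret = 78.
Result: 78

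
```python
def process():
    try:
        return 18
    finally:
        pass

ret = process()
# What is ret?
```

Step-by-step execution trace:
1. `process()` enters try: `return 18` sets pending return value 18.
2. Before returning, `finally: pass` runs (no effect).
3. process() returns 18 → ret = 18.
Result: 18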